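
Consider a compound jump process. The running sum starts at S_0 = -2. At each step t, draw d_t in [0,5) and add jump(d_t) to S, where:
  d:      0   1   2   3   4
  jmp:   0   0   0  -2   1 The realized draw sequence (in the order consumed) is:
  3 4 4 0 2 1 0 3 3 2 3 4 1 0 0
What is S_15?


t=0: S=-2, d=3, jump=-2, S_1=-4
t=1: S=-4, d=4, jump=1, S_2=-3
t=2: S=-3, d=4, jump=1, S_3=-2
t=3: S=-2, d=0, jump=0, S_4=-2
t=4: S=-2, d=2, jump=0, S_5=-2
t=5: S=-2, d=1, jump=0, S_6=-2
t=6: S=-2, d=0, jump=0, S_7=-2
t=7: S=-2, d=3, jump=-2, S_8=-4
t=8: S=-4, d=3, jump=-2, S_9=-6
t=9: S=-6, d=2, jump=0, S_10=-6
t=10: S=-6, d=3, jump=-2, S_11=-8
t=11: S=-8, d=4, jump=1, S_12=-7
t=12: S=-7, d=1, jump=0, S_13=-7
t=13: S=-7, d=0, jump=0, S_14=-7
t=14: S=-7, d=0, jump=0, S_15=-7

-7


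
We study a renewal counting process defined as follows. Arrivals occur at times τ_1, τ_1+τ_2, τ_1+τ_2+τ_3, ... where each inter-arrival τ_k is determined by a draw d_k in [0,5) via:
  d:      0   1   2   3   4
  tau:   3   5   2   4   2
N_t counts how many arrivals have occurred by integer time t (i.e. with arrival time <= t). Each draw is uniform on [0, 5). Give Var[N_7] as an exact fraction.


246/625

Inter-arrival values over d=0..4: [3, 5, 2, 4, 2]
Each d has probability 1/5, so the pmf of τ is: f(2) = 2/5, f(3) = 1/5, f(4) = 1/5, f(5) = 1/5
Let p_n(j) = P(N_n = j), with p_0 = [1]. Condition on τ_1: p_n(0) = P(τ > n), and for j >= 1, p_n(j) = Σ_{k<=n} f(k)·p_{n−k}(j−1)
p_1 = [1]  (j = 0)
p_2 = [3/5, 2/5]  (j = 0..1)
p_3 = [2/5, 3/5]  (j = 0..1)
p_4 = [1/5, 16/25, 4/25]  (j = 0..2)
p_5 = [0, 17/25, 8/25]  (j = 0..2)
p_6 = [0, 12/25, 57/125, 8/125]  (j = 0..3)
p_7 = [0, 6/25, 3/5, 4/25]  (j = 0..3)
E[N_7] = Σ j·p_7(j) = 48/25;  E[N_7²] = Σ j²·p_7(j) = 102/25
Var[N_7] = 102/25 − (48/25)² = 246/625


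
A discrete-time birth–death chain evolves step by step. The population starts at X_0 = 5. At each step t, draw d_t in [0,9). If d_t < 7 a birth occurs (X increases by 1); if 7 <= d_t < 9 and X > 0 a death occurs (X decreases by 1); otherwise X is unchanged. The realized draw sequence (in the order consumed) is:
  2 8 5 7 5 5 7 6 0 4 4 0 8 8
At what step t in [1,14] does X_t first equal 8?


9

t=0: X=5, d=2 → birth, X_1=6
t=1: X=6, d=8 → death, X_2=5
t=2: X=5, d=5 → birth, X_3=6
t=3: X=6, d=7 → death, X_4=5
t=4: X=5, d=5 → birth, X_5=6
t=5: X=6, d=5 → birth, X_6=7
t=6: X=7, d=7 → death, X_7=6
t=7: X=6, d=6 → birth, X_8=7
t=8: X=7, d=0 → birth, X_9=8
t=9: X=8, d=4 → birth, X_10=9
t=10: X=9, d=4 → birth, X_11=10
t=11: X=10, d=0 → birth, X_12=11
t=12: X=11, d=8 → death, X_13=10
t=13: X=10, d=8 → death, X_14=9


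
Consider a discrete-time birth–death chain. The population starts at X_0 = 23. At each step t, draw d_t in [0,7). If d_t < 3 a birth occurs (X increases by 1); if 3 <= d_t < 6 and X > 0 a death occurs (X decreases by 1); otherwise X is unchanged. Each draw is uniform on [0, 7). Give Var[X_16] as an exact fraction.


X can drop by at most 1 per step and X_0 = 23 > T = 16, so X_t >= 23 − t >= 7 > 0 for every t <= 16: the floor at 0 (the 'and X > 0' condition) never binds. Hence X_16 = X_0 + Σ_{t<16} Y_t with i.i.d. increments Y_t = y(d_t) ∈ {+1, −1, 0}.
Outcome values over d=0..6: [1, 1, 1, -1, -1, -1, 0]
Σy = 0, Σy² = 6, M = 7
μ = 0/7 = 0,  σ² = 6/7 − (0)² = 6/7
Independent increments: Var[X_16] = 16·σ² = 16·(6/7) = 96/7

96/7


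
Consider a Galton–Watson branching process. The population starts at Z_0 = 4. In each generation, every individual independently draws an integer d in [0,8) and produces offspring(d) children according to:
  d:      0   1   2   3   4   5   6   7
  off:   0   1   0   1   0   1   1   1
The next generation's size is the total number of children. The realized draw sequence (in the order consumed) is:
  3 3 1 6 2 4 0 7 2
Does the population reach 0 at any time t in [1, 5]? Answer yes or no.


yes

gen 0: Z_0=4, draws=[3, 3, 1, 6], offspring=[1, 1, 1, 1], Z_1=4
gen 1: Z_1=4, draws=[2, 4, 0, 7], offspring=[0, 0, 0, 1], Z_2=1
gen 2: Z_2=1, draws=[2], offspring=[0], Z_3=0
gen 3: Z_3=0, draws=[], offspring=[], Z_4=0
gen 4: Z_4=0, draws=[], offspring=[], Z_5=0


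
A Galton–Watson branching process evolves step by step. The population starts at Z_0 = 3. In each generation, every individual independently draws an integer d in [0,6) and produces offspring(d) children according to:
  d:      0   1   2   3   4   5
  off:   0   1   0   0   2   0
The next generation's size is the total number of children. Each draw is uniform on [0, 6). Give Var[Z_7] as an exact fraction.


889/16384

Outcome values over d=0..5: [0, 1, 0, 0, 2, 0]
Σy = 3, Σy² = 5, M = 6
μ = 3/6 = 1/2,  σ² = 5/6 − (1/2)² = 7/12
V_0 = 0, E_0 = 3
V_1 = 7/12·E_0 + (1/2)²·V_0 = 7/4;  E_1 = 3/2
V_2 = 7/12·E_1 + (1/2)²·V_1 = 21/16;  E_2 = 3/4
V_3 = 7/12·E_2 + (1/2)²·V_2 = 49/64;  E_3 = 3/8
V_4 = 7/12·E_3 + (1/2)²·V_3 = 105/256;  E_4 = 3/16
V_5 = 7/12·E_4 + (1/2)²·V_4 = 217/1024;  E_5 = 3/32
V_6 = 7/12·E_5 + (1/2)²·V_5 = 441/4096;  E_6 = 3/64
V_7 = 7/12·E_6 + (1/2)²·V_6 = 889/16384;  E_7 = 3/128


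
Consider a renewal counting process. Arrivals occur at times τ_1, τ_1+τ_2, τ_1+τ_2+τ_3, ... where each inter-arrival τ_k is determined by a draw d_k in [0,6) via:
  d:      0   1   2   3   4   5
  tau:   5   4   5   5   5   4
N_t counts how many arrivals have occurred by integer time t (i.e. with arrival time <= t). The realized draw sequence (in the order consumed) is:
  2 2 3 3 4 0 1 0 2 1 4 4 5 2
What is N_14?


2

draw d_1=2: τ_1=5, arrival time A_1=5
draw d_2=2: τ_2=5, arrival time A_2=10
draw d_3=3: τ_3=5, arrival time A_3=15
draw d_4=3: τ_4=5, arrival time A_4=20
draw d_5=4: τ_5=5, arrival time A_5=25
draw d_6=0: τ_6=5, arrival time A_6=30
draw d_7=1: τ_7=4, arrival time A_7=34
draw d_8=0: τ_8=5, arrival time A_8=39
draw d_9=2: τ_9=5, arrival time A_9=44
draw d_10=1: τ_10=4, arrival time A_10=48
draw d_11=4: τ_11=5, arrival time A_11=53
draw d_12=4: τ_12=5, arrival time A_12=58
draw d_13=5: τ_13=4, arrival time A_13=62
draw d_14=2: τ_14=5, arrival time A_14=67
N_t over t=0..14: 0:0 1:0 2:0 3:0 4:0 5:1 6:1 7:1 8:1 9:1 10:2 11:2 12:2 13:2 14:2


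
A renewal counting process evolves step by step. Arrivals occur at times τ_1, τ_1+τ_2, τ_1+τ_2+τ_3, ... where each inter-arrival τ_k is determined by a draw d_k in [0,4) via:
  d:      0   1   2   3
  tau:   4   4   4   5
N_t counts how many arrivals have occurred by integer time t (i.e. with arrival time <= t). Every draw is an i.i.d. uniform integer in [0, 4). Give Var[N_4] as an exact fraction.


Inter-arrival values over d=0..3: [4, 4, 4, 5]
Each d has probability 1/4, so the pmf of τ is: f(4) = 3/4, f(5) = 1/4
Let p_n(j) = P(N_n = j), with p_0 = [1]. Condition on τ_1: p_n(0) = P(τ > n), and for j >= 1, p_n(j) = Σ_{k<=n} f(k)·p_{n−k}(j−1)
p_1 = [1]  (j = 0)
p_2 = [1]  (j = 0)
p_3 = [1]  (j = 0)
p_4 = [1/4, 3/4]  (j = 0..1)
E[N_4] = Σ j·p_4(j) = 3/4;  E[N_4²] = Σ j²·p_4(j) = 3/4
Var[N_4] = 3/4 − (3/4)² = 3/16

3/16


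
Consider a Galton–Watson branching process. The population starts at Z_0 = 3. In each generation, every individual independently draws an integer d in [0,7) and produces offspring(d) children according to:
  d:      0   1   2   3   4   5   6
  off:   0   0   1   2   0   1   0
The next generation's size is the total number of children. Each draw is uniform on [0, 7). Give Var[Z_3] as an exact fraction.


Outcome values over d=0..6: [0, 0, 1, 2, 0, 1, 0]
Σy = 4, Σy² = 6, M = 7
μ = 4/7 = 4/7,  σ² = 6/7 − (4/7)² = 26/49
V_0 = 0, E_0 = 3
V_1 = 26/49·E_0 + (4/7)²·V_0 = 78/49;  E_1 = 12/7
V_2 = 26/49·E_1 + (4/7)²·V_1 = 3432/2401;  E_2 = 48/49
V_3 = 26/49·E_2 + (4/7)²·V_2 = 116064/117649;  E_3 = 192/343

116064/117649


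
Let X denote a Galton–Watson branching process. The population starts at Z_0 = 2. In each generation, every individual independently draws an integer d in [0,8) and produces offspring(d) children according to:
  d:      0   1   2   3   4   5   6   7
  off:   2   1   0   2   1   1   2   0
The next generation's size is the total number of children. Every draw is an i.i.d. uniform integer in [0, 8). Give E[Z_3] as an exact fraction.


729/256

Outcome values over d=0..7: [2, 1, 0, 2, 1, 1, 2, 0]
Σy = 9, Σy² = 15, M = 8
μ = 9/8 = 9/8,  σ² = 15/8 − (9/8)² = 39/64
E[Z_0] = 2
E[Z_1] = 9/8·E[Z_0] = 9/4
E[Z_2] = 9/8·E[Z_1] = 81/32
E[Z_3] = 9/8·E[Z_2] = 729/256


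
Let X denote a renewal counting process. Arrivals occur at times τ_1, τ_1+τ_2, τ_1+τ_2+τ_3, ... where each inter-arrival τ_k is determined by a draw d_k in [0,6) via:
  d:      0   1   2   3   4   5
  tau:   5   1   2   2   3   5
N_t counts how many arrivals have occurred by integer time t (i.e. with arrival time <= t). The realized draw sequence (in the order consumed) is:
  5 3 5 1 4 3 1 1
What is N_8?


2

draw d_1=5: τ_1=5, arrival time A_1=5
draw d_2=3: τ_2=2, arrival time A_2=7
draw d_3=5: τ_3=5, arrival time A_3=12
draw d_4=1: τ_4=1, arrival time A_4=13
draw d_5=4: τ_5=3, arrival time A_5=16
draw d_6=3: τ_6=2, arrival time A_6=18
draw d_7=1: τ_7=1, arrival time A_7=19
draw d_8=1: τ_8=1, arrival time A_8=20
N_t over t=0..8: 0:0 1:0 2:0 3:0 4:0 5:1 6:1 7:2 8:2


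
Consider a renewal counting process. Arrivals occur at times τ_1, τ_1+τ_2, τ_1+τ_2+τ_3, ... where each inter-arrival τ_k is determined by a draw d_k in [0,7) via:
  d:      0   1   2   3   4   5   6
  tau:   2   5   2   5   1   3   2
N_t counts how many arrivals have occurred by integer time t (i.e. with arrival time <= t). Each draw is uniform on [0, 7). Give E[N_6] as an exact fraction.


220025/117649

Inter-arrival values over d=0..6: [2, 5, 2, 5, 1, 3, 2]
Each d has probability 1/7, so the pmf of τ is: f(1) = 1/7, f(2) = 3/7, f(3) = 1/7, f(5) = 2/7
Renewal equation for m(n) = E[N_n]: condition on τ_1 = k (if k <= n, one arrival plus a fresh copy on the remaining n−k steps): m(n) = F(n) + Σ_{k<=n} f(k)·m(n−k), where F(n) = P(τ <= n) and m(0) = 0
m(1) = F(1) = 1/7
m(2) = F(2) + f(1)·m(1) = 4/7 + 1/7·1/7 = 29/49
m(3) = F(3) + f(1)·m(2) + f(2)·m(1) = 5/7 + 1/7·29/49 + 3/7·1/7 = 295/343
m(4) = F(4) + f(1)·m(3) + f(2)·m(2) + f(3)·m(1) = 5/7 + 1/7·295/343 + 3/7·29/49 + 1/7·1/7 = 2668/2401
m(5) = F(5) + f(1)·m(4) + f(2)·m(3) + f(3)·m(2) = 1 + 1/7·2668/2401 + 3/7·295/343 + 1/7·29/49 = 27091/16807
m(6) = F(6) + f(1)·m(5) + f(2)·m(4) + f(3)·m(3) + f(5)·m(1) = 1 + 1/7·27091/16807 + 3/7·2668/2401 + 1/7·295/343 + 2/7·1/7 = 220025/117649
E[N_6] = m(6) = 220025/117649


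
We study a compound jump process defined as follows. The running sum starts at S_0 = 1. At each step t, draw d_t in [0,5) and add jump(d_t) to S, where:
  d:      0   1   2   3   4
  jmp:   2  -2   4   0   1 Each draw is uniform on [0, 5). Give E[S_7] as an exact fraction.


Outcome values over d=0..4: [2, -2, 4, 0, 1]
Σy = 5, Σy² = 25, M = 5
μ = 5/5 = 1,  σ² = 25/5 − (1)² = 4
E[S_7] = 1 + 7·(1) = 8

8


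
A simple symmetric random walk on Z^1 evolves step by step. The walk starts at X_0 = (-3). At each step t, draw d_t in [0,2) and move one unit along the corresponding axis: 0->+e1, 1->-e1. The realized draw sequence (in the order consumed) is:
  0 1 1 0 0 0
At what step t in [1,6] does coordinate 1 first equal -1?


t=0: X=(-3), d=0 → +e1, X_1=(-2)
t=1: X=(-2), d=1 → -e1, X_2=(-3)
t=2: X=(-3), d=1 → -e1, X_3=(-4)
t=3: X=(-4), d=0 → +e1, X_4=(-3)
t=4: X=(-3), d=0 → +e1, X_5=(-2)
t=5: X=(-2), d=0 → +e1, X_6=(-1)

6


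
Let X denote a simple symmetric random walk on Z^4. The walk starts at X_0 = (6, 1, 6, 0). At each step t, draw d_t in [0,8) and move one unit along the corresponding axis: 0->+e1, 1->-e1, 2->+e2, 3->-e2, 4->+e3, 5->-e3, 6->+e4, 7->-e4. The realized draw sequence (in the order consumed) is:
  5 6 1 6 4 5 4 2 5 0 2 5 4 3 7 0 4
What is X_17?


t=0: X=(6, 1, 6, 0), d=5 → -e3, X_1=(6, 1, 5, 0)
t=1: X=(6, 1, 5, 0), d=6 → +e4, X_2=(6, 1, 5, 1)
t=2: X=(6, 1, 5, 1), d=1 → -e1, X_3=(5, 1, 5, 1)
t=3: X=(5, 1, 5, 1), d=6 → +e4, X_4=(5, 1, 5, 2)
t=4: X=(5, 1, 5, 2), d=4 → +e3, X_5=(5, 1, 6, 2)
t=5: X=(5, 1, 6, 2), d=5 → -e3, X_6=(5, 1, 5, 2)
t=6: X=(5, 1, 5, 2), d=4 → +e3, X_7=(5, 1, 6, 2)
t=7: X=(5, 1, 6, 2), d=2 → +e2, X_8=(5, 2, 6, 2)
t=8: X=(5, 2, 6, 2), d=5 → -e3, X_9=(5, 2, 5, 2)
t=9: X=(5, 2, 5, 2), d=0 → +e1, X_10=(6, 2, 5, 2)
t=10: X=(6, 2, 5, 2), d=2 → +e2, X_11=(6, 3, 5, 2)
t=11: X=(6, 3, 5, 2), d=5 → -e3, X_12=(6, 3, 4, 2)
t=12: X=(6, 3, 4, 2), d=4 → +e3, X_13=(6, 3, 5, 2)
t=13: X=(6, 3, 5, 2), d=3 → -e2, X_14=(6, 2, 5, 2)
t=14: X=(6, 2, 5, 2), d=7 → -e4, X_15=(6, 2, 5, 1)
t=15: X=(6, 2, 5, 1), d=0 → +e1, X_16=(7, 2, 5, 1)
t=16: X=(7, 2, 5, 1), d=4 → +e3, X_17=(7, 2, 6, 1)

(7, 2, 6, 1)


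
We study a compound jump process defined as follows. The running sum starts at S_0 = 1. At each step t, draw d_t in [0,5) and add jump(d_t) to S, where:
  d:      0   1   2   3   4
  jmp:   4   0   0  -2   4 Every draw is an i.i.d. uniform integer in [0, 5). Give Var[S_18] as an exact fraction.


2592/25

Outcome values over d=0..4: [4, 0, 0, -2, 4]
Σy = 6, Σy² = 36, M = 5
μ = 6/5 = 6/5,  σ² = 36/5 − (6/5)² = 144/25
Independent increments: Var[S_18] = 18·σ² = 18·(144/25) = 2592/25


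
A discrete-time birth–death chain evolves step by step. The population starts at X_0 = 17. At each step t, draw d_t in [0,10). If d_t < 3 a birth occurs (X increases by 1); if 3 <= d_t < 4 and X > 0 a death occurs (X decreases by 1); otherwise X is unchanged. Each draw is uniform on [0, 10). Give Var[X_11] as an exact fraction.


99/25

X can drop by at most 1 per step and X_0 = 17 > T = 11, so X_t >= 17 − t >= 6 > 0 for every t <= 11: the floor at 0 (the 'and X > 0' condition) never binds. Hence X_11 = X_0 + Σ_{t<11} Y_t with i.i.d. increments Y_t = y(d_t) ∈ {+1, −1, 0}.
Outcome values over d=0..9: [1, 1, 1, -1, 0, 0, 0, 0, 0, 0]
Σy = 2, Σy² = 4, M = 10
μ = 2/10 = 1/5,  σ² = 4/10 − (1/5)² = 9/25
Independent increments: Var[X_11] = 11·σ² = 11·(9/25) = 99/25


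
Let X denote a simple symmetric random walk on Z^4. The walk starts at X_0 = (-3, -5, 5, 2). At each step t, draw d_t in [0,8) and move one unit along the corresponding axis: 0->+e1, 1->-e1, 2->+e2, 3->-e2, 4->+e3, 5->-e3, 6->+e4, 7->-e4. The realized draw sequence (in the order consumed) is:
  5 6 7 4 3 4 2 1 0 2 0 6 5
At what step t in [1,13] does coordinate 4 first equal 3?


2

t=0: X=(-3, -5, 5, 2), d=5 → -e3, X_1=(-3, -5, 4, 2)
t=1: X=(-3, -5, 4, 2), d=6 → +e4, X_2=(-3, -5, 4, 3)
t=2: X=(-3, -5, 4, 3), d=7 → -e4, X_3=(-3, -5, 4, 2)
t=3: X=(-3, -5, 4, 2), d=4 → +e3, X_4=(-3, -5, 5, 2)
t=4: X=(-3, -5, 5, 2), d=3 → -e2, X_5=(-3, -6, 5, 2)
t=5: X=(-3, -6, 5, 2), d=4 → +e3, X_6=(-3, -6, 6, 2)
t=6: X=(-3, -6, 6, 2), d=2 → +e2, X_7=(-3, -5, 6, 2)
t=7: X=(-3, -5, 6, 2), d=1 → -e1, X_8=(-4, -5, 6, 2)
t=8: X=(-4, -5, 6, 2), d=0 → +e1, X_9=(-3, -5, 6, 2)
t=9: X=(-3, -5, 6, 2), d=2 → +e2, X_10=(-3, -4, 6, 2)
t=10: X=(-3, -4, 6, 2), d=0 → +e1, X_11=(-2, -4, 6, 2)
t=11: X=(-2, -4, 6, 2), d=6 → +e4, X_12=(-2, -4, 6, 3)
t=12: X=(-2, -4, 6, 3), d=5 → -e3, X_13=(-2, -4, 5, 3)


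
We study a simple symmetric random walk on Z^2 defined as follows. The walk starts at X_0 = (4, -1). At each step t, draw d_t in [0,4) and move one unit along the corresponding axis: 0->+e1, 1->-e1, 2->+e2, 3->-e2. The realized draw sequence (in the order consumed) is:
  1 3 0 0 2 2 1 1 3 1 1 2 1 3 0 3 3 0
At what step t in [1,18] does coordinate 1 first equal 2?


t=0: X=(4, -1), d=1 → -e1, X_1=(3, -1)
t=1: X=(3, -1), d=3 → -e2, X_2=(3, -2)
t=2: X=(3, -2), d=0 → +e1, X_3=(4, -2)
t=3: X=(4, -2), d=0 → +e1, X_4=(5, -2)
t=4: X=(5, -2), d=2 → +e2, X_5=(5, -1)
t=5: X=(5, -1), d=2 → +e2, X_6=(5, 0)
t=6: X=(5, 0), d=1 → -e1, X_7=(4, 0)
t=7: X=(4, 0), d=1 → -e1, X_8=(3, 0)
t=8: X=(3, 0), d=3 → -e2, X_9=(3, -1)
t=9: X=(3, -1), d=1 → -e1, X_10=(2, -1)
t=10: X=(2, -1), d=1 → -e1, X_11=(1, -1)
t=11: X=(1, -1), d=2 → +e2, X_12=(1, 0)
t=12: X=(1, 0), d=1 → -e1, X_13=(0, 0)
t=13: X=(0, 0), d=3 → -e2, X_14=(0, -1)
t=14: X=(0, -1), d=0 → +e1, X_15=(1, -1)
t=15: X=(1, -1), d=3 → -e2, X_16=(1, -2)
t=16: X=(1, -2), d=3 → -e2, X_17=(1, -3)
t=17: X=(1, -3), d=0 → +e1, X_18=(2, -3)

10


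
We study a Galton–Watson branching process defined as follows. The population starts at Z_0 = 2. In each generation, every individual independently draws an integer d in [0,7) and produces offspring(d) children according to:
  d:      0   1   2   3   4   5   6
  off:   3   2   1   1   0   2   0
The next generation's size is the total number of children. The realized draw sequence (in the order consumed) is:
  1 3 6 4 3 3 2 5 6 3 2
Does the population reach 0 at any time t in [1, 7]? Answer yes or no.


no

gen 0: Z_0=2, draws=[1, 3], offspring=[2, 1], Z_1=3
gen 1: Z_1=3, draws=[6, 4, 3], offspring=[0, 0, 1], Z_2=1
gen 2: Z_2=1, draws=[3], offspring=[1], Z_3=1
gen 3: Z_3=1, draws=[2], offspring=[1], Z_4=1
gen 4: Z_4=1, draws=[5], offspring=[2], Z_5=2
gen 5: Z_5=2, draws=[6, 3], offspring=[0, 1], Z_6=1
gen 6: Z_6=1, draws=[2], offspring=[1], Z_7=1


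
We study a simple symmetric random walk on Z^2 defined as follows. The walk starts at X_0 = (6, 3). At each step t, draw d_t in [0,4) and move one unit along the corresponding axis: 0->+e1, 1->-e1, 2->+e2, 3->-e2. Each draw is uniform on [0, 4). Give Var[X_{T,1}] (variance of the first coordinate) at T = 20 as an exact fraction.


10

Outcome values over d=0..3: [1, -1, 0, 0]
Σy = 0, Σy² = 2, M = 4
μ = 0/4 = 0,  σ² = 2/4 − (0)² = 1/2
Independent increments: Var[X_20] = 20·σ² = 20·(1/2) = 10


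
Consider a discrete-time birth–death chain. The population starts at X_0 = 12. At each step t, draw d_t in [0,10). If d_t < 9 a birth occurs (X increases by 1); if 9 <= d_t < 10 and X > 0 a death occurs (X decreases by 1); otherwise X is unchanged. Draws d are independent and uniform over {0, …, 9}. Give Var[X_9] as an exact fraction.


X can drop by at most 1 per step and X_0 = 12 > T = 9, so X_t >= 12 − t >= 3 > 0 for every t <= 9: the floor at 0 (the 'and X > 0' condition) never binds. Hence X_9 = X_0 + Σ_{t<9} Y_t with i.i.d. increments Y_t = y(d_t) ∈ {+1, −1, 0}.
Outcome values over d=0..9: [1, 1, 1, 1, 1, 1, 1, 1, 1, -1]
Σy = 8, Σy² = 10, M = 10
μ = 8/10 = 4/5,  σ² = 10/10 − (4/5)² = 9/25
Independent increments: Var[X_9] = 9·σ² = 9·(9/25) = 81/25

81/25


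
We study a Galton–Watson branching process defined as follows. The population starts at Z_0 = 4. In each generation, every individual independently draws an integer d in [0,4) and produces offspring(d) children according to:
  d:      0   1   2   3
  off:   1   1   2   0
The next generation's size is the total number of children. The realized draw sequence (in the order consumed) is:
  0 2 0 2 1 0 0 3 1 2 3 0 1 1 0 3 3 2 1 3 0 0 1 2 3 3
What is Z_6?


2

gen 0: Z_0=4, draws=[0, 2, 0, 2], offspring=[1, 2, 1, 2], Z_1=6
gen 1: Z_1=6, draws=[1, 0, 0, 3, 1, 2], offspring=[1, 1, 1, 0, 1, 2], Z_2=6
gen 2: Z_2=6, draws=[3, 0, 1, 1, 0, 3], offspring=[0, 1, 1, 1, 1, 0], Z_3=4
gen 3: Z_3=4, draws=[3, 2, 1, 3], offspring=[0, 2, 1, 0], Z_4=3
gen 4: Z_4=3, draws=[0, 0, 1], offspring=[1, 1, 1], Z_5=3
gen 5: Z_5=3, draws=[2, 3, 3], offspring=[2, 0, 0], Z_6=2


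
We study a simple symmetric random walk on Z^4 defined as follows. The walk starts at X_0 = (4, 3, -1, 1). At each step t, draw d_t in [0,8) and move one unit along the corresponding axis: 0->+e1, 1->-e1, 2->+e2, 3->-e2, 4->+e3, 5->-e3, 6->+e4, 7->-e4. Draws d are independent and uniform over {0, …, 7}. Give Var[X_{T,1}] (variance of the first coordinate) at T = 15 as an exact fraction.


Outcome values over d=0..7: [1, -1, 0, 0, 0, 0, 0, 0]
Σy = 0, Σy² = 2, M = 8
μ = 0/8 = 0,  σ² = 2/8 − (0)² = 1/4
Independent increments: Var[X_15] = 15·σ² = 15·(1/4) = 15/4

15/4


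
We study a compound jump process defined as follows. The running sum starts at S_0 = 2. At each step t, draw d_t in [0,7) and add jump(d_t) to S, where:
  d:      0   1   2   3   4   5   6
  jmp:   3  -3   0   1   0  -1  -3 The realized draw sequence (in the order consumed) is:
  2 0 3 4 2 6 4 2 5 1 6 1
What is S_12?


t=0: S=2, d=2, jump=0, S_1=2
t=1: S=2, d=0, jump=3, S_2=5
t=2: S=5, d=3, jump=1, S_3=6
t=3: S=6, d=4, jump=0, S_4=6
t=4: S=6, d=2, jump=0, S_5=6
t=5: S=6, d=6, jump=-3, S_6=3
t=6: S=3, d=4, jump=0, S_7=3
t=7: S=3, d=2, jump=0, S_8=3
t=8: S=3, d=5, jump=-1, S_9=2
t=9: S=2, d=1, jump=-3, S_10=-1
t=10: S=-1, d=6, jump=-3, S_11=-4
t=11: S=-4, d=1, jump=-3, S_12=-7

-7


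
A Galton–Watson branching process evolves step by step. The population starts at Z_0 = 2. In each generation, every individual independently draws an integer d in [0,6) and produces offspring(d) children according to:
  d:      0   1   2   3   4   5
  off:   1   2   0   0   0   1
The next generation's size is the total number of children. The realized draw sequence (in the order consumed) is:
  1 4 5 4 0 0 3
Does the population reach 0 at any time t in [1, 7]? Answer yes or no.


yes

gen 0: Z_0=2, draws=[1, 4], offspring=[2, 0], Z_1=2
gen 1: Z_1=2, draws=[5, 4], offspring=[1, 0], Z_2=1
gen 2: Z_2=1, draws=[0], offspring=[1], Z_3=1
gen 3: Z_3=1, draws=[0], offspring=[1], Z_4=1
gen 4: Z_4=1, draws=[3], offspring=[0], Z_5=0
gen 5: Z_5=0, draws=[], offspring=[], Z_6=0
gen 6: Z_6=0, draws=[], offspring=[], Z_7=0


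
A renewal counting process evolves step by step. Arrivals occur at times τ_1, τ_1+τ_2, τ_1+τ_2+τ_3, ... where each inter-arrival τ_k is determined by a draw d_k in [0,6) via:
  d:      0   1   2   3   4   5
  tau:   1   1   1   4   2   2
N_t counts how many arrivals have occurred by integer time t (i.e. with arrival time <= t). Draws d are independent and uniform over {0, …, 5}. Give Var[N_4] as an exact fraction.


17639/20736

Inter-arrival values over d=0..5: [1, 1, 1, 4, 2, 2]
Each d has probability 1/6, so the pmf of τ is: f(1) = 1/2, f(2) = 1/3, f(4) = 1/6
Let p_n(j) = P(N_n = j), with p_0 = [1]. Condition on τ_1: p_n(0) = P(τ > n), and for j >= 1, p_n(j) = Σ_{k<=n} f(k)·p_{n−k}(j−1)
p_1 = [1/2, 1/2]  (j = 0..1)
p_2 = [1/6, 7/12, 1/4]  (j = 0..2)
p_3 = [1/6, 1/4, 11/24, 1/8]  (j = 0..3)
p_4 = [0, 11/36, 23/72, 5/16, 1/16]  (j = 0..4)
E[N_4] = Σ j·p_4(j) = 307/144;  E[N_4²] = Σ j²·p_4(j) = 259/48
Var[N_4] = 259/48 − (307/144)² = 17639/20736


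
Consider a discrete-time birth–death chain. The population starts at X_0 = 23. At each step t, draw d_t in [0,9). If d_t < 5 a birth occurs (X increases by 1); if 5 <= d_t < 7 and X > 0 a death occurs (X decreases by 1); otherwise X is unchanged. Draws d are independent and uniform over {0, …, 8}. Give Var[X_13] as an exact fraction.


26/3

X can drop by at most 1 per step and X_0 = 23 > T = 13, so X_t >= 23 − t >= 10 > 0 for every t <= 13: the floor at 0 (the 'and X > 0' condition) never binds. Hence X_13 = X_0 + Σ_{t<13} Y_t with i.i.d. increments Y_t = y(d_t) ∈ {+1, −1, 0}.
Outcome values over d=0..8: [1, 1, 1, 1, 1, -1, -1, 0, 0]
Σy = 3, Σy² = 7, M = 9
μ = 3/9 = 1/3,  σ² = 7/9 − (1/3)² = 2/3
Independent increments: Var[X_13] = 13·σ² = 13·(2/3) = 26/3


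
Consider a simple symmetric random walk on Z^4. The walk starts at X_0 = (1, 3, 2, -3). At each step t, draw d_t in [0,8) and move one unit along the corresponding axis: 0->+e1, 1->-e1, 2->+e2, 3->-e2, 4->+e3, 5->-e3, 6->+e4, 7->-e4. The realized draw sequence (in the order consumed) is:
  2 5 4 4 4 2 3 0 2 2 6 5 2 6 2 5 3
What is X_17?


(2, 7, 2, -1)

t=0: X=(1, 3, 2, -3), d=2 → +e2, X_1=(1, 4, 2, -3)
t=1: X=(1, 4, 2, -3), d=5 → -e3, X_2=(1, 4, 1, -3)
t=2: X=(1, 4, 1, -3), d=4 → +e3, X_3=(1, 4, 2, -3)
t=3: X=(1, 4, 2, -3), d=4 → +e3, X_4=(1, 4, 3, -3)
t=4: X=(1, 4, 3, -3), d=4 → +e3, X_5=(1, 4, 4, -3)
t=5: X=(1, 4, 4, -3), d=2 → +e2, X_6=(1, 5, 4, -3)
t=6: X=(1, 5, 4, -3), d=3 → -e2, X_7=(1, 4, 4, -3)
t=7: X=(1, 4, 4, -3), d=0 → +e1, X_8=(2, 4, 4, -3)
t=8: X=(2, 4, 4, -3), d=2 → +e2, X_9=(2, 5, 4, -3)
t=9: X=(2, 5, 4, -3), d=2 → +e2, X_10=(2, 6, 4, -3)
t=10: X=(2, 6, 4, -3), d=6 → +e4, X_11=(2, 6, 4, -2)
t=11: X=(2, 6, 4, -2), d=5 → -e3, X_12=(2, 6, 3, -2)
t=12: X=(2, 6, 3, -2), d=2 → +e2, X_13=(2, 7, 3, -2)
t=13: X=(2, 7, 3, -2), d=6 → +e4, X_14=(2, 7, 3, -1)
t=14: X=(2, 7, 3, -1), d=2 → +e2, X_15=(2, 8, 3, -1)
t=15: X=(2, 8, 3, -1), d=5 → -e3, X_16=(2, 8, 2, -1)
t=16: X=(2, 8, 2, -1), d=3 → -e2, X_17=(2, 7, 2, -1)


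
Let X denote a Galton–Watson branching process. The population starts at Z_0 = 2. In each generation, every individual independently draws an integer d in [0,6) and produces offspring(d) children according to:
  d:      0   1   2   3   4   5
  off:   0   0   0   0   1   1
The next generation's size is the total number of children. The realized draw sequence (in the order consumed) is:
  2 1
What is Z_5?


gen 0: Z_0=2, draws=[2, 1], offspring=[0, 0], Z_1=0
gen 1: Z_1=0, draws=[], offspring=[], Z_2=0
gen 2: Z_2=0, draws=[], offspring=[], Z_3=0
gen 3: Z_3=0, draws=[], offspring=[], Z_4=0
gen 4: Z_4=0, draws=[], offspring=[], Z_5=0

0


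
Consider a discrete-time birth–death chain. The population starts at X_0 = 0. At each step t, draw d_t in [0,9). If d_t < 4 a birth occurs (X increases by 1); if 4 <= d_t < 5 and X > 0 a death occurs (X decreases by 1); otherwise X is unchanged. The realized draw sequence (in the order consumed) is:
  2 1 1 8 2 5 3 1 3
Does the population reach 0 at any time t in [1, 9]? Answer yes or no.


no

t=0: X=0, d=2 → birth, X_1=1
t=1: X=1, d=1 → birth, X_2=2
t=2: X=2, d=1 → birth, X_3=3
t=3: X=3, d=8 → hold, X_4=3
t=4: X=3, d=2 → birth, X_5=4
t=5: X=4, d=5 → hold, X_6=4
t=6: X=4, d=3 → birth, X_7=5
t=7: X=5, d=1 → birth, X_8=6
t=8: X=6, d=3 → birth, X_9=7


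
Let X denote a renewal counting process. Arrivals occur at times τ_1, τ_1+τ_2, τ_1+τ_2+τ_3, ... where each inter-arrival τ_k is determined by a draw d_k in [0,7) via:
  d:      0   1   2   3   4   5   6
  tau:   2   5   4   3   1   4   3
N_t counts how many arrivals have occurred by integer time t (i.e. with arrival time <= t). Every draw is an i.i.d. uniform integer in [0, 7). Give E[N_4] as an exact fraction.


Inter-arrival values over d=0..6: [2, 5, 4, 3, 1, 4, 3]
Each d has probability 1/7, so the pmf of τ is: f(1) = 1/7, f(2) = 1/7, f(3) = 2/7, f(4) = 2/7, f(5) = 1/7
Renewal equation for m(n) = E[N_n]: condition on τ_1 = k (if k <= n, one arrival plus a fresh copy on the remaining n−k steps): m(n) = F(n) + Σ_{k<=n} f(k)·m(n−k), where F(n) = P(τ <= n) and m(0) = 0
m(1) = F(1) = 1/7
m(2) = F(2) + f(1)·m(1) = 2/7 + 1/7·1/7 = 15/49
m(3) = F(3) + f(1)·m(2) + f(2)·m(1) = 4/7 + 1/7·15/49 + 1/7·1/7 = 218/343
m(4) = F(4) + f(1)·m(3) + f(2)·m(2) + f(3)·m(1) = 6/7 + 1/7·218/343 + 1/7·15/49 + 2/7·1/7 = 2479/2401
E[N_4] = m(4) = 2479/2401

2479/2401


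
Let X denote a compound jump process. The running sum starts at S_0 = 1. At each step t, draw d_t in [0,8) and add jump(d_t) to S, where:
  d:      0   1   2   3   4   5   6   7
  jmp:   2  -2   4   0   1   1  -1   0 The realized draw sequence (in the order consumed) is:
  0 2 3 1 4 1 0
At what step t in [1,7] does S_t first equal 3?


t=0: S=1, d=0, jump=2, S_1=3
t=1: S=3, d=2, jump=4, S_2=7
t=2: S=7, d=3, jump=0, S_3=7
t=3: S=7, d=1, jump=-2, S_4=5
t=4: S=5, d=4, jump=1, S_5=6
t=5: S=6, d=1, jump=-2, S_6=4
t=6: S=4, d=0, jump=2, S_7=6

1


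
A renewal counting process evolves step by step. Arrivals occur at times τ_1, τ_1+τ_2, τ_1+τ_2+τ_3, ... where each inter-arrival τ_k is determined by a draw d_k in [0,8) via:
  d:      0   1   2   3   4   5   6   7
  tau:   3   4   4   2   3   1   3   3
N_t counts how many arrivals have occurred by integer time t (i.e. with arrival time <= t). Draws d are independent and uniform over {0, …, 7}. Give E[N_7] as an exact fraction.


4609849/2097152

Inter-arrival values over d=0..7: [3, 4, 4, 2, 3, 1, 3, 3]
Each d has probability 1/8, so the pmf of τ is: f(1) = 1/8, f(2) = 1/8, f(3) = 1/2, f(4) = 1/4
Renewal equation for m(n) = E[N_n]: condition on τ_1 = k (if k <= n, one arrival plus a fresh copy on the remaining n−k steps): m(n) = F(n) + Σ_{k<=n} f(k)·m(n−k), where F(n) = P(τ <= n) and m(0) = 0
m(1) = F(1) = 1/8
m(2) = F(2) + f(1)·m(1) = 1/4 + 1/8·1/8 = 17/64
m(3) = F(3) + f(1)·m(2) + f(2)·m(1) = 3/4 + 1/8·17/64 + 1/8·1/8 = 409/512
m(4) = F(4) + f(1)·m(3) + f(2)·m(2) + f(3)·m(1) = 1 + 1/8·409/512 + 1/8·17/64 + 1/2·1/8 = 4897/4096
m(5) = F(5) + f(1)·m(4) + f(2)·m(3) + f(3)·m(2) + f(4)·m(1) = 1 + 1/8·4897/4096 + 1/8·409/512 + 1/2·17/64 + 1/4·1/8 = 46313/32768
m(6) = F(6) + f(1)·m(5) + f(2)·m(4) + f(3)·m(3) + f(4)·m(2) = 1 + 1/8·46313/32768 + 1/8·4897/4096 + 1/2·409/512 + 1/4·17/64 = 469745/262144
m(7) = F(7) + f(1)·m(6) + f(2)·m(5) + f(3)·m(4) + f(4)·m(3) = 1 + 1/8·469745/262144 + 1/8·46313/32768 + 1/2·4897/4096 + 1/4·409/512 = 4609849/2097152
E[N_7] = m(7) = 4609849/2097152


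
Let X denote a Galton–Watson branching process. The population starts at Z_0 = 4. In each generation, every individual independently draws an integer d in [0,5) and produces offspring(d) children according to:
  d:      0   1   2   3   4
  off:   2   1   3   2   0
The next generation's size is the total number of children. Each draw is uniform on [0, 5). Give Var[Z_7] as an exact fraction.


18348228214784/6103515625

Outcome values over d=0..4: [2, 1, 3, 2, 0]
Σy = 8, Σy² = 18, M = 5
μ = 8/5 = 8/5,  σ² = 18/5 − (8/5)² = 26/25
V_0 = 0, E_0 = 4
V_1 = 26/25·E_0 + (8/5)²·V_0 = 104/25;  E_1 = 32/5
V_2 = 26/25·E_1 + (8/5)²·V_1 = 10816/625;  E_2 = 256/25
V_3 = 26/25·E_2 + (8/5)²·V_2 = 858624/15625;  E_3 = 2048/125
V_4 = 26/25·E_3 + (8/5)²·V_3 = 61607936/390625;  E_4 = 16384/625
V_5 = 26/25·E_4 + (8/5)²·V_4 = 4209147904/9765625;  E_5 = 131072/3125
V_6 = 26/25·E_5 + (8/5)²·V_5 = 280035065856/244140625;  E_6 = 1048576/15625
V_7 = 26/25·E_6 + (8/5)²·V_6 = 18348228214784/6103515625;  E_7 = 8388608/78125


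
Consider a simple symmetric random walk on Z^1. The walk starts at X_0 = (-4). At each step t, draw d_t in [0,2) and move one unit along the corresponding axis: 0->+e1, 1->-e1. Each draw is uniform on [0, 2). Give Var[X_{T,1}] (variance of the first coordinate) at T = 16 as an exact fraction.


Outcome values over d=0..1: [1, -1]
Σy = 0, Σy² = 2, M = 2
μ = 0/2 = 0,  σ² = 2/2 − (0)² = 1
Independent increments: Var[X_16] = 16·σ² = 16·(1) = 16

16


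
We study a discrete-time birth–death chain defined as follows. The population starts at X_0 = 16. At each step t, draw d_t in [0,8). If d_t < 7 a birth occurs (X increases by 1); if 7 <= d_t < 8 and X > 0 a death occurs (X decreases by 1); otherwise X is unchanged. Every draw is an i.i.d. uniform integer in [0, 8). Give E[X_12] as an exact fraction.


25

X can drop by at most 1 per step and X_0 = 16 > T = 12, so X_t >= 16 − t >= 4 > 0 for every t <= 12: the floor at 0 (the 'and X > 0' condition) never binds. Hence X_12 = X_0 + Σ_{t<12} Y_t with i.i.d. increments Y_t = y(d_t) ∈ {+1, −1, 0}.
Outcome values over d=0..7: [1, 1, 1, 1, 1, 1, 1, -1]
Σy = 6, Σy² = 8, M = 8
μ = 6/8 = 3/4,  σ² = 8/8 − (3/4)² = 7/16
E[X_12] = 16 + 12·(3/4) = 25


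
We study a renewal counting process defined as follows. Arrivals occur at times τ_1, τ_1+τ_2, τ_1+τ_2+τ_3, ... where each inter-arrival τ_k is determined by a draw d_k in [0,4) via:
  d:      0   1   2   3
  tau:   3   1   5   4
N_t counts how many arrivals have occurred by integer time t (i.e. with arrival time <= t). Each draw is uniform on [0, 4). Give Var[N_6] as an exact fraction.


Inter-arrival values over d=0..3: [3, 1, 5, 4]
Each d has probability 1/4, so the pmf of τ is: f(1) = 1/4, f(3) = 1/4, f(4) = 1/4, f(5) = 1/4
Let p_n(j) = P(N_n = j), with p_0 = [1]. Condition on τ_1: p_n(0) = P(τ > n), and for j >= 1, p_n(j) = Σ_{k<=n} f(k)·p_{n−k}(j−1)
p_1 = [3/4, 1/4]  (j = 0..1)
p_2 = [3/4, 3/16, 1/16]  (j = 0..2)
p_3 = [1/2, 7/16, 3/64, 1/64]  (j = 0..3)
p_4 = [1/4, 9/16, 11/64, 3/256, 1/256]  (j = 0..4)
p_5 = [0, 11/16, 1/4, 15/256, 3/1024, 1/1024]  (j = 0..5)
p_6 = [0, 1/2, 25/64, 23/256, 19/1024, 3/4096, 1/4096]  (j = 0..6)
E[N_6] = Σ j·p_6(j) = 6677/4096;  E[N_6²] = Σ j²·p_6(j) = 13087/4096
Var[N_6] = 13087/4096 − (6677/4096)² = 9022023/16777216

9022023/16777216


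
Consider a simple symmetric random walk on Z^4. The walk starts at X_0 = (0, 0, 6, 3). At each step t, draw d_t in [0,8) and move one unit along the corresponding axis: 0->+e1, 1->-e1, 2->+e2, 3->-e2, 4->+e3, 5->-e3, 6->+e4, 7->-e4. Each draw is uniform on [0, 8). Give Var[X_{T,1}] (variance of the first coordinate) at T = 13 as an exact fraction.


Outcome values over d=0..7: [1, -1, 0, 0, 0, 0, 0, 0]
Σy = 0, Σy² = 2, M = 8
μ = 0/8 = 0,  σ² = 2/8 − (0)² = 1/4
Independent increments: Var[X_13] = 13·σ² = 13·(1/4) = 13/4

13/4


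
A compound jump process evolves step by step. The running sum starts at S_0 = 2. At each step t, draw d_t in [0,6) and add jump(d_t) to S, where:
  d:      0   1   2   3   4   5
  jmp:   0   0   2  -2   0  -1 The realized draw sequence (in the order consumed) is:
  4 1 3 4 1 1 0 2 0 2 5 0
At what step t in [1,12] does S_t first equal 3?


t=0: S=2, d=4, jump=0, S_1=2
t=1: S=2, d=1, jump=0, S_2=2
t=2: S=2, d=3, jump=-2, S_3=0
t=3: S=0, d=4, jump=0, S_4=0
t=4: S=0, d=1, jump=0, S_5=0
t=5: S=0, d=1, jump=0, S_6=0
t=6: S=0, d=0, jump=0, S_7=0
t=7: S=0, d=2, jump=2, S_8=2
t=8: S=2, d=0, jump=0, S_9=2
t=9: S=2, d=2, jump=2, S_10=4
t=10: S=4, d=5, jump=-1, S_11=3
t=11: S=3, d=0, jump=0, S_12=3

11


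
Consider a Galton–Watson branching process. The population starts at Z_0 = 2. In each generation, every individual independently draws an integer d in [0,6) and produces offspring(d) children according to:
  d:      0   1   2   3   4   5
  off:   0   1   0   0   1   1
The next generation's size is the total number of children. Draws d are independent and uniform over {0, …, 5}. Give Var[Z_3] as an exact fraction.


7/32

Outcome values over d=0..5: [0, 1, 0, 0, 1, 1]
Σy = 3, Σy² = 3, M = 6
μ = 3/6 = 1/2,  σ² = 3/6 − (1/2)² = 1/4
V_0 = 0, E_0 = 2
V_1 = 1/4·E_0 + (1/2)²·V_0 = 1/2;  E_1 = 1
V_2 = 1/4·E_1 + (1/2)²·V_1 = 3/8;  E_2 = 1/2
V_3 = 1/4·E_2 + (1/2)²·V_2 = 7/32;  E_3 = 1/4


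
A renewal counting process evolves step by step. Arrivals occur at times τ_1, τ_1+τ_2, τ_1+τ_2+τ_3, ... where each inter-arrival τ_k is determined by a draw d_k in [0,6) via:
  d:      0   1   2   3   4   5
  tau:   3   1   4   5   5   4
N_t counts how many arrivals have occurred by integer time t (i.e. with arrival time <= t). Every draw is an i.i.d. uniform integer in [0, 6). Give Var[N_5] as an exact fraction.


12638687/60466176

Inter-arrival values over d=0..5: [3, 1, 4, 5, 5, 4]
Each d has probability 1/6, so the pmf of τ is: f(1) = 1/6, f(3) = 1/6, f(4) = 1/3, f(5) = 1/3
Let p_n(j) = P(N_n = j), with p_0 = [1]. Condition on τ_1: p_n(0) = P(τ > n), and for j >= 1, p_n(j) = Σ_{k<=n} f(k)·p_{n−k}(j−1)
p_1 = [5/6, 1/6]  (j = 0..1)
p_2 = [5/6, 5/36, 1/36]  (j = 0..2)
p_3 = [2/3, 11/36, 5/216, 1/216]  (j = 0..3)
p_4 = [1/3, 7/12, 17/216, 5/1296, 1/1296]  (j = 0..4)
p_5 = [0, 29/36, 19/108, 23/1296, 5/7776, 1/7776]  (j = 0..5)
E[N_5] = Σ j·p_5(j) = 9439/7776;  E[N_5²] = Σ j²·p_5(j) = 4361/2592
Var[N_5] = 4361/2592 − (9439/7776)² = 12638687/60466176


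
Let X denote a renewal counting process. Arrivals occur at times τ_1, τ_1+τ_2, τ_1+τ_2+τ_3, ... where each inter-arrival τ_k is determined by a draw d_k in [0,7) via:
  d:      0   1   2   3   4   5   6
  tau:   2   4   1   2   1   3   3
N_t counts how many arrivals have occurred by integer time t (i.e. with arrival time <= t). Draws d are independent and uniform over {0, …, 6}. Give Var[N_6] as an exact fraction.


9682261504/13841287201

Inter-arrival values over d=0..6: [2, 4, 1, 2, 1, 3, 3]
Each d has probability 1/7, so the pmf of τ is: f(1) = 2/7, f(2) = 2/7, f(3) = 2/7, f(4) = 1/7
Let p_n(j) = P(N_n = j), with p_0 = [1]. Condition on τ_1: p_n(0) = P(τ > n), and for j >= 1, p_n(j) = Σ_{k<=n} f(k)·p_{n−k}(j−1)
p_1 = [5/7, 2/7]  (j = 0..1)
p_2 = [3/7, 24/49, 4/49]  (j = 0..2)
p_3 = [1/7, 30/49, 76/343, 8/343]  (j = 0..3)
p_4 = [0, 25/49, 136/343, 208/2401, 16/2401]  (j = 0..4)
p_5 = [0, 13/49, 172/343, 480/2401, 528/16807, 32/16807]  (j = 0..5)
p_6 = [0, 5/49, 160/343, 796/2401, 1488/16807, 1280/117649, 64/117649]  (j = 0..6)
E[N_6] = Σ j·p_6(j) = 287225/117649;  E[N_6²] = Σ j²·p_6(j) = 783521/117649
Var[N_6] = 783521/117649 − (287225/117649)² = 9682261504/13841287201


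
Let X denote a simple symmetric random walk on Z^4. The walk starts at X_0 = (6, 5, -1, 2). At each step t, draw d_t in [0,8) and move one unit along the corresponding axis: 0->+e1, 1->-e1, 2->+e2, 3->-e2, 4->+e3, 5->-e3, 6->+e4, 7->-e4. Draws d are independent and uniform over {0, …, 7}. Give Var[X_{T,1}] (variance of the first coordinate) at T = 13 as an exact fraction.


Outcome values over d=0..7: [1, -1, 0, 0, 0, 0, 0, 0]
Σy = 0, Σy² = 2, M = 8
μ = 0/8 = 0,  σ² = 2/8 − (0)² = 1/4
Independent increments: Var[X_13] = 13·σ² = 13·(1/4) = 13/4

13/4


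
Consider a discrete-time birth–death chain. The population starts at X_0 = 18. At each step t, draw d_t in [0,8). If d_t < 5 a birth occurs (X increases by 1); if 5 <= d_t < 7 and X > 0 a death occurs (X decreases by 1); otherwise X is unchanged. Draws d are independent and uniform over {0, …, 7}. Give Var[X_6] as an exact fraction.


X can drop by at most 1 per step and X_0 = 18 > T = 6, so X_t >= 18 − t >= 12 > 0 for every t <= 6: the floor at 0 (the 'and X > 0' condition) never binds. Hence X_6 = X_0 + Σ_{t<6} Y_t with i.i.d. increments Y_t = y(d_t) ∈ {+1, −1, 0}.
Outcome values over d=0..7: [1, 1, 1, 1, 1, -1, -1, 0]
Σy = 3, Σy² = 7, M = 8
μ = 3/8 = 3/8,  σ² = 7/8 − (3/8)² = 47/64
Independent increments: Var[X_6] = 6·σ² = 6·(47/64) = 141/32

141/32


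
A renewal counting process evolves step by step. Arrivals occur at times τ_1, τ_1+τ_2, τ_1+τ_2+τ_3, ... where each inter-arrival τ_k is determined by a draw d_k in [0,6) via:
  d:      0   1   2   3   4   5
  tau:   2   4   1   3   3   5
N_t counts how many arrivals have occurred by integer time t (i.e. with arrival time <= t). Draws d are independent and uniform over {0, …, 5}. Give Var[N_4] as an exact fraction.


743567/1679616

Inter-arrival values over d=0..5: [2, 4, 1, 3, 3, 5]
Each d has probability 1/6, so the pmf of τ is: f(1) = 1/6, f(2) = 1/6, f(3) = 1/3, f(4) = 1/6, f(5) = 1/6
Let p_n(j) = P(N_n = j), with p_0 = [1]. Condition on τ_1: p_n(0) = P(τ > n), and for j >= 1, p_n(j) = Σ_{k<=n} f(k)·p_{n−k}(j−1)
p_1 = [5/6, 1/6]  (j = 0..1)
p_2 = [2/3, 11/36, 1/36]  (j = 0..2)
p_3 = [1/3, 7/12, 17/216, 1/216]  (j = 0..3)
p_4 = [1/6, 11/18, 11/54, 23/1296, 1/1296]  (j = 0..4)
E[N_4] = Σ j·p_4(j) = 1393/1296;  E[N_4²] = Σ j²·p_4(j) = 2071/1296
Var[N_4] = 2071/1296 − (1393/1296)² = 743567/1679616


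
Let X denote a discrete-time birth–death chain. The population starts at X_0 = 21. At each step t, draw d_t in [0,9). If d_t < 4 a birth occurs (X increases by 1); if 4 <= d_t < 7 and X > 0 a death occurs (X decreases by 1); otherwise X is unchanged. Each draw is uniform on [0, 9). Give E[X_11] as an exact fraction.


X can drop by at most 1 per step and X_0 = 21 > T = 11, so X_t >= 21 − t >= 10 > 0 for every t <= 11: the floor at 0 (the 'and X > 0' condition) never binds. Hence X_11 = X_0 + Σ_{t<11} Y_t with i.i.d. increments Y_t = y(d_t) ∈ {+1, −1, 0}.
Outcome values over d=0..8: [1, 1, 1, 1, -1, -1, -1, 0, 0]
Σy = 1, Σy² = 7, M = 9
μ = 1/9 = 1/9,  σ² = 7/9 − (1/9)² = 62/81
E[X_11] = 21 + 11·(1/9) = 200/9

200/9


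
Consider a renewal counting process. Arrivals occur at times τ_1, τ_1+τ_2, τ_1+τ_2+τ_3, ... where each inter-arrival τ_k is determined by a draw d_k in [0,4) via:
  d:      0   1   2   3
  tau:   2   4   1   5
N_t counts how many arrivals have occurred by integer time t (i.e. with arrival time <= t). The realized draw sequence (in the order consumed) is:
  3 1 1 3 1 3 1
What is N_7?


1

draw d_1=3: τ_1=5, arrival time A_1=5
draw d_2=1: τ_2=4, arrival time A_2=9
draw d_3=1: τ_3=4, arrival time A_3=13
draw d_4=3: τ_4=5, arrival time A_4=18
draw d_5=1: τ_5=4, arrival time A_5=22
draw d_6=3: τ_6=5, arrival time A_6=27
draw d_7=1: τ_7=4, arrival time A_7=31
N_t over t=0..7: 0:0 1:0 2:0 3:0 4:0 5:1 6:1 7:1
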